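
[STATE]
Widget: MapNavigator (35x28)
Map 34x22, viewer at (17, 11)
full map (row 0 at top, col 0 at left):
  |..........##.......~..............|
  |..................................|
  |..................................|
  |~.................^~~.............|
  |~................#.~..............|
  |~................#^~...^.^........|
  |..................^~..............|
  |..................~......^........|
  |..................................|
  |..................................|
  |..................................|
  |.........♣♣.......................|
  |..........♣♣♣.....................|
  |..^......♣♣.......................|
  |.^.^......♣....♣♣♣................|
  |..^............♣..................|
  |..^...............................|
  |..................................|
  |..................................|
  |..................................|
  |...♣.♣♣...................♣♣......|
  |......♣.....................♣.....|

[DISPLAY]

                                   
                                   
                                   
..........##.......~.............. 
.................................. 
.................................. 
~.................^~~............. 
~................#.~.............. 
~................#^~...^.^........ 
..................^~.............. 
..................~......^........ 
.................................. 
.................................. 
.................................. 
.........♣♣......@................ 
..........♣♣♣..................... 
..^......♣♣....................... 
.^.^......♣....♣♣♣................ 
..^............♣.................. 
..^............................... 
.................................. 
.................................. 
.................................. 
...♣.♣♣...................♣♣...... 
......♣.....................♣..... 
                                   
                                   
                                   


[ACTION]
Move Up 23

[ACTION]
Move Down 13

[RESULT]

                                   
..........##.......~.............. 
.................................. 
.................................. 
~.................^~~............. 
~................#.~.............. 
~................#^~...^.^........ 
..................^~.............. 
..................~......^........ 
.................................. 
.................................. 
.................................. 
.........♣♣....................... 
..........♣♣♣..................... 
..^......♣♣......@................ 
.^.^......♣....♣♣♣................ 
..^............♣.................. 
..^............................... 
.................................. 
.................................. 
.................................. 
...♣.♣♣...................♣♣...... 
......♣.....................♣..... 
                                   
                                   
                                   
                                   
                                   


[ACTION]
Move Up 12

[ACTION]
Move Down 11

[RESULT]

                                   
                                   
..........##.......~.............. 
.................................. 
.................................. 
~.................^~~............. 
~................#.~.............. 
~................#^~...^.^........ 
..................^~.............. 
..................~......^........ 
.................................. 
.................................. 
.................................. 
.........♣♣....................... 
..........♣♣♣....@................ 
..^......♣♣....................... 
.^.^......♣....♣♣♣................ 
..^............♣.................. 
..^............................... 
.................................. 
.................................. 
.................................. 
...♣.♣♣...................♣♣...... 
......♣.....................♣..... 
                                   
                                   
                                   
                                   


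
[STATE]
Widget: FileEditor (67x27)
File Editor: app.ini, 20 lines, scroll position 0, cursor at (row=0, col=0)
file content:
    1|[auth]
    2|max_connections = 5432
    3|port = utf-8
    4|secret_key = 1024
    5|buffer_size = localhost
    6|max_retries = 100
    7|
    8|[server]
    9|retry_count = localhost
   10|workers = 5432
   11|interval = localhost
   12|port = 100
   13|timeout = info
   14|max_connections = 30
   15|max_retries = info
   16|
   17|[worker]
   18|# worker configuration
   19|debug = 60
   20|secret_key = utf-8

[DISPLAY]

█auth]                                                            ▲
max_connections = 5432                                            █
port = utf-8                                                      ░
secret_key = 1024                                                 ░
buffer_size = localhost                                           ░
max_retries = 100                                                 ░
                                                                  ░
[server]                                                          ░
retry_count = localhost                                           ░
workers = 5432                                                    ░
interval = localhost                                              ░
port = 100                                                        ░
timeout = info                                                    ░
max_connections = 30                                              ░
max_retries = info                                                ░
                                                                  ░
[worker]                                                          ░
# worker configuration                                            ░
debug = 60                                                        ░
secret_key = utf-8                                                ░
                                                                  ░
                                                                  ░
                                                                  ░
                                                                  ░
                                                                  ░
                                                                  ░
                                                                  ▼


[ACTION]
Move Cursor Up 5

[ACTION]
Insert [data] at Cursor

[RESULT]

data█auth]                                                        ▲
max_connections = 5432                                            █
port = utf-8                                                      ░
secret_key = 1024                                                 ░
buffer_size = localhost                                           ░
max_retries = 100                                                 ░
                                                                  ░
[server]                                                          ░
retry_count = localhost                                           ░
workers = 5432                                                    ░
interval = localhost                                              ░
port = 100                                                        ░
timeout = info                                                    ░
max_connections = 30                                              ░
max_retries = info                                                ░
                                                                  ░
[worker]                                                          ░
# worker configuration                                            ░
debug = 60                                                        ░
secret_key = utf-8                                                ░
                                                                  ░
                                                                  ░
                                                                  ░
                                                                  ░
                                                                  ░
                                                                  ░
                                                                  ▼


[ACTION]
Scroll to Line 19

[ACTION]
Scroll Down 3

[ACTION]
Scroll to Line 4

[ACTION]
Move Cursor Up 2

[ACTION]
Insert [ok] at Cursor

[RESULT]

dataok█auth]                                                      ▲
max_connections = 5432                                            █
port = utf-8                                                      ░
secret_key = 1024                                                 ░
buffer_size = localhost                                           ░
max_retries = 100                                                 ░
                                                                  ░
[server]                                                          ░
retry_count = localhost                                           ░
workers = 5432                                                    ░
interval = localhost                                              ░
port = 100                                                        ░
timeout = info                                                    ░
max_connections = 30                                              ░
max_retries = info                                                ░
                                                                  ░
[worker]                                                          ░
# worker configuration                                            ░
debug = 60                                                        ░
secret_key = utf-8                                                ░
                                                                  ░
                                                                  ░
                                                                  ░
                                                                  ░
                                                                  ░
                                                                  ░
                                                                  ▼


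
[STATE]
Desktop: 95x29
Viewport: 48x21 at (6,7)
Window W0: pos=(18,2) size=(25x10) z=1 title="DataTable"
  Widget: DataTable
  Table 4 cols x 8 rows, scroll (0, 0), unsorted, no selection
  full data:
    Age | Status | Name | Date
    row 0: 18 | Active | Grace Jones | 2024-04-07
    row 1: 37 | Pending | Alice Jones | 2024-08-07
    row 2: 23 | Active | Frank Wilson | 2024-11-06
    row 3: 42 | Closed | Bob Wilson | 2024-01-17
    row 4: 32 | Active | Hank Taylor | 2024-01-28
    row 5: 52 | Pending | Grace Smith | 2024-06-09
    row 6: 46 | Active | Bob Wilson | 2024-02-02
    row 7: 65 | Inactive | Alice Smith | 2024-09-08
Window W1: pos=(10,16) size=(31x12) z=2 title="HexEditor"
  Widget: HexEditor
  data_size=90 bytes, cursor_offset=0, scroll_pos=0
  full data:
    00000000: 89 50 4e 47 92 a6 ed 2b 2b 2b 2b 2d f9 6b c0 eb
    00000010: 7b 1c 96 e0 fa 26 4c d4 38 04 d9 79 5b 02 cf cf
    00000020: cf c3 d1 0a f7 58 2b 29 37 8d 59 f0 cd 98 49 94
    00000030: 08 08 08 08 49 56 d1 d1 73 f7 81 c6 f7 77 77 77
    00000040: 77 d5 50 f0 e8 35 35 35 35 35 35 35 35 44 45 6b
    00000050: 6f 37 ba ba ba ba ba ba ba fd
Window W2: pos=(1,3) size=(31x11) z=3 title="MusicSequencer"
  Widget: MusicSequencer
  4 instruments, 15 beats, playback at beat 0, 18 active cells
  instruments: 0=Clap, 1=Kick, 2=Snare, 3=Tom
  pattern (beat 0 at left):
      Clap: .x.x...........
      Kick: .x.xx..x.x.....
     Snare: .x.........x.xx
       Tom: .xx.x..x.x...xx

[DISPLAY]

ap·█·█···········        ┃Grace Jone┃           
ck·█·██··█·█·····        ┃Alice Jone┃           
re·█·········█·██        ┃Frank Wils┃           
om·██·█··█·█···██        ┃Bob Wilson┃           
                         ┃━━━━━━━━━━┛           
                         ┃                      
━━━━━━━━━━━━━━━━━━━━━━━━━┛                      
                                                
                                                
    ┏━━━━━━━━━━━━━━━━━━━━━━━━━━━━━┓             
    ┃ HexEditor                   ┃             
    ┠─────────────────────────────┨             
    ┃00000000  89 50 4e 47 92 a6 e┃             
    ┃00000010  7b 1c 96 e0 fa 26 4┃             
    ┃00000020  cf c3 d1 0a f7 58 2┃             
    ┃00000030  08 08 08 08 49 56 d┃             
    ┃00000040  77 d5 50 f0 e8 35 3┃             
    ┃00000050  6f 37 ba ba ba ba b┃             
    ┃                             ┃             
    ┃                             ┃             
    ┗━━━━━━━━━━━━━━━━━━━━━━━━━━━━━┛             


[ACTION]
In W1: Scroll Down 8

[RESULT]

ap·█·█···········        ┃Grace Jone┃           
ck·█·██··█·█·····        ┃Alice Jone┃           
re·█·········█·██        ┃Frank Wils┃           
om·██·█··█·█···██        ┃Bob Wilson┃           
                         ┃━━━━━━━━━━┛           
                         ┃                      
━━━━━━━━━━━━━━━━━━━━━━━━━┛                      
                                                
                                                
    ┏━━━━━━━━━━━━━━━━━━━━━━━━━━━━━┓             
    ┃ HexEditor                   ┃             
    ┠─────────────────────────────┨             
    ┃00000050  6f 37 ba ba ba ba b┃             
    ┃                             ┃             
    ┃                             ┃             
    ┃                             ┃             
    ┃                             ┃             
    ┃                             ┃             
    ┃                             ┃             
    ┃                             ┃             
    ┗━━━━━━━━━━━━━━━━━━━━━━━━━━━━━┛             


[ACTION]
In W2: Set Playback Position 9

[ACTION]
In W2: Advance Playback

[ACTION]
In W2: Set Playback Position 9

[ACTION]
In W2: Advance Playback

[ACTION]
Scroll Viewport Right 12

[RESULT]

·····        ┃Grace Jone┃                       
·····        ┃Alice Jone┃                       
·█·██        ┃Frank Wils┃                       
···██        ┃Bob Wilson┃                       
             ┃━━━━━━━━━━┛                       
             ┃                                  
━━━━━━━━━━━━━┛                                  
                                                
                                                
━━━━━━━━━━━━━━━━━━━━━━┓                         
tor                   ┃                         
──────────────────────┨                         
0  6f 37 ba ba ba ba b┃                         
                      ┃                         
                      ┃                         
                      ┃                         
                      ┃                         
                      ┃                         
                      ┃                         
                      ┃                         
━━━━━━━━━━━━━━━━━━━━━━┛                         


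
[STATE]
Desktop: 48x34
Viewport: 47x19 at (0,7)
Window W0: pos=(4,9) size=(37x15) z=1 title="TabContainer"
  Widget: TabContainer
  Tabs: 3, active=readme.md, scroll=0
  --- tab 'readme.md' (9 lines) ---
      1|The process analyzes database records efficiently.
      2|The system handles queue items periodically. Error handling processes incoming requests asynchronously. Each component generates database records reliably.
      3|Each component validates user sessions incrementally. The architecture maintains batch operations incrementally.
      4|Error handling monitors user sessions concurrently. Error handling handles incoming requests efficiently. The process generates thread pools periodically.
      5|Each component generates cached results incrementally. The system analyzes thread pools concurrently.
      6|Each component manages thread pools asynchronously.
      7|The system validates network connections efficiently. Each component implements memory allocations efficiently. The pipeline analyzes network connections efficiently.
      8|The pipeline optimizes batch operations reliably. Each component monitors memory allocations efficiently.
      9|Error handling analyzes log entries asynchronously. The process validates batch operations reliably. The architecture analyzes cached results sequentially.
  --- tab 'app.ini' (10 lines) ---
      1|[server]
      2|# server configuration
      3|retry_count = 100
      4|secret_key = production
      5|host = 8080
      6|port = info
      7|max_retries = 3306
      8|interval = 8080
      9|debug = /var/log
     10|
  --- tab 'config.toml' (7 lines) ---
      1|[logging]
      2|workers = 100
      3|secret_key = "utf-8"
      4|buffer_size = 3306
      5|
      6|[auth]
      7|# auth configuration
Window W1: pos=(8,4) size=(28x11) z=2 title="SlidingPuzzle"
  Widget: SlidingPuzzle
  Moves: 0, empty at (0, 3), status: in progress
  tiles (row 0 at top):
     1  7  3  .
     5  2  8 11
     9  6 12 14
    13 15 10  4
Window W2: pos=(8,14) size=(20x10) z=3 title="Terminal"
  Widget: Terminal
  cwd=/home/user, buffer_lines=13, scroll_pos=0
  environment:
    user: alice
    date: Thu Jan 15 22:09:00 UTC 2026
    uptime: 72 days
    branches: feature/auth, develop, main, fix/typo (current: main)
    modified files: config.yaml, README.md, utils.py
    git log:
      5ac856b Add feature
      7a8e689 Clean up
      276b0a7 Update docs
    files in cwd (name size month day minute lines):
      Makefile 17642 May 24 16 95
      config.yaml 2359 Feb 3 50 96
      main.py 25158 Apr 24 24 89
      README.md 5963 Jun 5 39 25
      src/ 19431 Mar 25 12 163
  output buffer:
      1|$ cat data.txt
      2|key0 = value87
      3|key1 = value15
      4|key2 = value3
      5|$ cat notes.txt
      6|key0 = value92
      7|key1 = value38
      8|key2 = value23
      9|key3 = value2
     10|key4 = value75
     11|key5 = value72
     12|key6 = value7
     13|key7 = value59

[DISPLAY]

        ┃┌────┬────┬────┬────┐     ┃           
        ┃│  1 │  7 │  3 │    │     ┃           
    ┏━━━┃├────┼────┼────┼────┤     ┃━━━━┓      
    ┃ Ta┃│  5 │  2 │  8 │ 11 │     ┃    ┃      
    ┠───┃├────┼────┼────┼────┤     ┃────┨      
    ┃[re┃│  9 │  6 │ 12 │ 14 │     ┃oml ┃      
    ┃───┃├────┼────┼────┼────┤     ┃────┃      
    ┃The┏━━━━━━━━━━━━━━━━━━┓━━━━━━━┛ecor┃      
    ┃The┃ Terminal         ┃e items peri┃      
    ┃Eac┠──────────────────┨s user sessi┃      
    ┃Err┃$ cat data.txt    ┃ user sessio┃      
    ┃Eac┃key0 = value87    ┃s cached res┃      
    ┃Eac┃key1 = value15    ┃thread pools┃      
    ┃The┃key2 = value3     ┃twork connec┃      
    ┃The┃$ cat notes.txt   ┃batch operat┃      
    ┃Err┃key0 = value92    ┃ log entries┃      
    ┗━━━┗━━━━━━━━━━━━━━━━━━┛━━━━━━━━━━━━┛      
                                               
                                               


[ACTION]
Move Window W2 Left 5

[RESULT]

        ┃┌────┬────┬────┬────┐     ┃           
        ┃│  1 │  7 │  3 │    │     ┃           
    ┏━━━┃├────┼────┼────┼────┤     ┃━━━━┓      
    ┃ Ta┃│  5 │  2 │  8 │ 11 │     ┃    ┃      
    ┠───┃├────┼────┼────┼────┤     ┃────┨      
    ┃[re┃│  9 │  6 │ 12 │ 14 │     ┃oml ┃      
    ┃───┃├────┼────┼────┼────┤     ┃────┃      
   ┏━━━━━━━━━━━━━━━━━━┓━━━━━━━━━━━━┛ecor┃      
   ┃ Terminal         ┃ queue items peri┃      
   ┠──────────────────┨idates user sessi┃      
   ┃$ cat data.txt    ┃itors user sessio┃      
   ┃key0 = value87    ┃erates cached res┃      
   ┃key1 = value15    ┃ages thread pools┃      
   ┃key2 = value3     ┃es network connec┃      
   ┃$ cat notes.txt   ┃izes batch operat┃      
   ┃key0 = value92    ┃lyzes log entries┃      
   ┗━━━━━━━━━━━━━━━━━━┛━━━━━━━━━━━━━━━━━┛      
                                               
                                               


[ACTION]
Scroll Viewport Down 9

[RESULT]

   ┃ Terminal         ┃ queue items peri┃      
   ┠──────────────────┨idates user sessi┃      
   ┃$ cat data.txt    ┃itors user sessio┃      
   ┃key0 = value87    ┃erates cached res┃      
   ┃key1 = value15    ┃ages thread pools┃      
   ┃key2 = value3     ┃es network connec┃      
   ┃$ cat notes.txt   ┃izes batch operat┃      
   ┃key0 = value92    ┃lyzes log entries┃      
   ┗━━━━━━━━━━━━━━━━━━┛━━━━━━━━━━━━━━━━━┛      
                                               
                                               
                                               
                                               
                                               
                                               
                                               
                                               
                                               
                                               


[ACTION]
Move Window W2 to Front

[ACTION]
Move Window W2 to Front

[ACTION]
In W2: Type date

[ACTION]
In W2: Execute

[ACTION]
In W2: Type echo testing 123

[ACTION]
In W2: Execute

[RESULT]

   ┃ Terminal         ┃ queue items peri┃      
   ┠──────────────────┨idates user sessi┃      
   ┃key7 = value59    ┃itors user sessio┃      
   ┃$ date            ┃erates cached res┃      
   ┃Thu Jan 15 22:09:0┃ages thread pools┃      
   ┃$ echo testing 123┃es network connec┃      
   ┃testing 123       ┃izes batch operat┃      
   ┃$ █               ┃lyzes log entries┃      
   ┗━━━━━━━━━━━━━━━━━━┛━━━━━━━━━━━━━━━━━┛      
                                               
                                               
                                               
                                               
                                               
                                               
                                               
                                               
                                               
                                               


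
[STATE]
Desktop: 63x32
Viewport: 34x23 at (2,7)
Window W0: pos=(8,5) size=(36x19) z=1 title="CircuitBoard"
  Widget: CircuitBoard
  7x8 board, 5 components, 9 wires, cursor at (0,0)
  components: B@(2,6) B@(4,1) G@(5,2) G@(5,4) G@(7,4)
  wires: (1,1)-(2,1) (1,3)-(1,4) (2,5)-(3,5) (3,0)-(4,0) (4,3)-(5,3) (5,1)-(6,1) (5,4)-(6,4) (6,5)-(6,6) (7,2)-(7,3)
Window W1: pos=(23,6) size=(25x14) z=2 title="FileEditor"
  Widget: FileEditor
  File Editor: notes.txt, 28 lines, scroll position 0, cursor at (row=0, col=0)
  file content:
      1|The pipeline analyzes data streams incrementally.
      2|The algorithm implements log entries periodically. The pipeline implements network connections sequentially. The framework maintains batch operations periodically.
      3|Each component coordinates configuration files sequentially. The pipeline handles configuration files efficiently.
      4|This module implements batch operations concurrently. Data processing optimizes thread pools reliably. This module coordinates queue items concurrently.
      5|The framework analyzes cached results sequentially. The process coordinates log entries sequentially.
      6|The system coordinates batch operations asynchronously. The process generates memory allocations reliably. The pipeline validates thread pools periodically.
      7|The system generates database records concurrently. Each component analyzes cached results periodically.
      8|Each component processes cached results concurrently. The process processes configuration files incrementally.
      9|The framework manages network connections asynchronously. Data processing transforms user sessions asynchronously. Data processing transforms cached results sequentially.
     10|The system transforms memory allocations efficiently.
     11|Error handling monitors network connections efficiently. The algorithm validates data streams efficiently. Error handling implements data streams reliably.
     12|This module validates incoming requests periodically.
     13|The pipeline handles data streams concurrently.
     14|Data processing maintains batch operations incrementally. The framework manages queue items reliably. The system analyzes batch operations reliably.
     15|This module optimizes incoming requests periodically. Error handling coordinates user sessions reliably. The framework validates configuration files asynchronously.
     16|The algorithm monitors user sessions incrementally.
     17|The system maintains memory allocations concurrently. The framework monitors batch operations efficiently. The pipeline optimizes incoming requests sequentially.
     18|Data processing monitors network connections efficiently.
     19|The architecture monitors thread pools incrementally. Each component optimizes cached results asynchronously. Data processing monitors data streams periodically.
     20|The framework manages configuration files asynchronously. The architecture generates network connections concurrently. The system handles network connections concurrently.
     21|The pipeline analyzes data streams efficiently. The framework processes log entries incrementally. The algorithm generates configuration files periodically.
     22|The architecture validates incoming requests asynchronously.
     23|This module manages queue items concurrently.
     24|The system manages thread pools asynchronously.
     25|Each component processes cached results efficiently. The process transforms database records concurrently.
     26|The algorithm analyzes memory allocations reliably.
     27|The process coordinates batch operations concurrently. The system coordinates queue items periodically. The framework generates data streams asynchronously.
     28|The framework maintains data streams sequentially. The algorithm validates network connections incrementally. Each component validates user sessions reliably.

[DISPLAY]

      ┠──────────────┃ FileEditor 
      ┃   0 1 2 3 4 5┠────────────
      ┃0  [.]        ┃█he pipeline
      ┃              ┃The algorith
      ┃1       ·     ┃Each compone
      ┃        │     ┃This module 
      ┃2       ·     ┃The framewor
      ┃              ┃The system c
      ┃3   ·         ┃The system g
      ┃    │         ┃Each compone
      ┃4   ·   B     ┃The framewor
      ┃              ┃The system t
      ┃5       ·   G ┗━━━━━━━━━━━━
      ┃        │           │      
      ┃6       ·           ·   · ─
      ┃                           
      ┗━━━━━━━━━━━━━━━━━━━━━━━━━━━
                                  
                                  
                                  
                                  
                                  
                                  


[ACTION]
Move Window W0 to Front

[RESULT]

      ┠───────────────────────────
      ┃   0 1 2 3 4 5 6           
      ┃0  [.]                     
      ┃                           
      ┃1       ·       · ─ ·      
      ┃        │                  
      ┃2       ·               ·  
      ┃                        │  
      ┃3   ·                   ·  
      ┃    │                      
      ┃4   ·   B       ·          
      ┃                │          
      ┃5       ·   G   ·   G      
      ┃        │           │      
      ┃6       ·           ·   · ─
      ┃                           
      ┗━━━━━━━━━━━━━━━━━━━━━━━━━━━
                                  
                                  
                                  
                                  
                                  
                                  


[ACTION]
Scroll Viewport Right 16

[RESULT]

─────────────────────────┨   ┃    
3 4 5 6                  ┃───┨    
                         ┃s ▲┃    
                         ┃en█┃    
       · ─ ·             ┃in░┃    
                         ┃ts░┃    
               ·   B     ┃es░┃    
               │         ┃es░┃    
               ·         ┃ d░┃    
                         ┃ss░┃    
       ·                 ┃s ░┃    
       │                 ┃s ▼┃    
   G   ·   G             ┃━━━┛    
           │             ┃        
           ·   · ─ ·     ┃        
                         ┃        
━━━━━━━━━━━━━━━━━━━━━━━━━┛        
                                  
                                  
                                  
                                  
                                  
                                  


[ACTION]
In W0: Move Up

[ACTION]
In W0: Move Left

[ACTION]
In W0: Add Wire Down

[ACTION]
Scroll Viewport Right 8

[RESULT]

─────────────────┨   ┃            
                 ┃───┨            
                 ┃s ▲┃            
                 ┃en█┃            
 ─ ·             ┃in░┃            
                 ┃ts░┃            
       ·   B     ┃es░┃            
       │         ┃es░┃            
       ·         ┃ d░┃            
                 ┃ss░┃            
                 ┃s ░┃            
                 ┃s ▼┃            
   G             ┃━━━┛            
   │             ┃                
   ·   · ─ ·     ┃                
                 ┃                
━━━━━━━━━━━━━━━━━┛                
                                  
                                  
                                  
                                  
                                  
                                  


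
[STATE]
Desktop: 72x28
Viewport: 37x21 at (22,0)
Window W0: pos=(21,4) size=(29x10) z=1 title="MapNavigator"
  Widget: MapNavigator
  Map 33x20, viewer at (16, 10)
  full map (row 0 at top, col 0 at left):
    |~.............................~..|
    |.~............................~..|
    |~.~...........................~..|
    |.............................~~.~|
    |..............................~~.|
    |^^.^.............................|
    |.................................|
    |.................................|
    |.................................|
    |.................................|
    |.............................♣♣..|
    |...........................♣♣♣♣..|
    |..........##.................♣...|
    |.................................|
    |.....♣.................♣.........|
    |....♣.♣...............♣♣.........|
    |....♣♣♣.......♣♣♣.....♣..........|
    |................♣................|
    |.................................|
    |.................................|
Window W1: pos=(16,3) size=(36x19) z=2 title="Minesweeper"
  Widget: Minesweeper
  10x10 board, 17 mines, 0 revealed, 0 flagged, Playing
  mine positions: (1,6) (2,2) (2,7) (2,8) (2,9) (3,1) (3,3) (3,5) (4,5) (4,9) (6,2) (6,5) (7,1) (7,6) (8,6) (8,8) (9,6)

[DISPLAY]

                                     
                                     
                                     
━━━━━━━━━━━━━━━━━━━━━━━━━━━━━┓       
sweeper                      ┃       
─────────────────────────────┨       
■■■■■                        ┃       
■■■■■                        ┃       
■■■■■                        ┃       
■■■■■                        ┃       
■■■■■                        ┃       
■■■■■                        ┃       
■■■■■                        ┃       
■■■■■                        ┃       
■■■■■                        ┃       
■■■■■                        ┃       
                             ┃       
                             ┃       
                             ┃       
                             ┃       
                             ┃       


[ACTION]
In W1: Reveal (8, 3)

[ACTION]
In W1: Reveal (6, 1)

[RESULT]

                                     
                                     
                                     
━━━━━━━━━━━━━━━━━━━━━━━━━━━━━┓       
sweeper                      ┃       
─────────────────────────────┨       
■■■■■                        ┃       
■■■■■                        ┃       
■■■■■                        ┃       
■■■■■                        ┃       
■■■■■                        ┃       
■■■■■                        ┃       
■■■■■                        ┃       
3■■■■                        ┃       
3■■■■                        ┃       
2■■■■                        ┃       
                             ┃       
                             ┃       
                             ┃       
                             ┃       
                             ┃       


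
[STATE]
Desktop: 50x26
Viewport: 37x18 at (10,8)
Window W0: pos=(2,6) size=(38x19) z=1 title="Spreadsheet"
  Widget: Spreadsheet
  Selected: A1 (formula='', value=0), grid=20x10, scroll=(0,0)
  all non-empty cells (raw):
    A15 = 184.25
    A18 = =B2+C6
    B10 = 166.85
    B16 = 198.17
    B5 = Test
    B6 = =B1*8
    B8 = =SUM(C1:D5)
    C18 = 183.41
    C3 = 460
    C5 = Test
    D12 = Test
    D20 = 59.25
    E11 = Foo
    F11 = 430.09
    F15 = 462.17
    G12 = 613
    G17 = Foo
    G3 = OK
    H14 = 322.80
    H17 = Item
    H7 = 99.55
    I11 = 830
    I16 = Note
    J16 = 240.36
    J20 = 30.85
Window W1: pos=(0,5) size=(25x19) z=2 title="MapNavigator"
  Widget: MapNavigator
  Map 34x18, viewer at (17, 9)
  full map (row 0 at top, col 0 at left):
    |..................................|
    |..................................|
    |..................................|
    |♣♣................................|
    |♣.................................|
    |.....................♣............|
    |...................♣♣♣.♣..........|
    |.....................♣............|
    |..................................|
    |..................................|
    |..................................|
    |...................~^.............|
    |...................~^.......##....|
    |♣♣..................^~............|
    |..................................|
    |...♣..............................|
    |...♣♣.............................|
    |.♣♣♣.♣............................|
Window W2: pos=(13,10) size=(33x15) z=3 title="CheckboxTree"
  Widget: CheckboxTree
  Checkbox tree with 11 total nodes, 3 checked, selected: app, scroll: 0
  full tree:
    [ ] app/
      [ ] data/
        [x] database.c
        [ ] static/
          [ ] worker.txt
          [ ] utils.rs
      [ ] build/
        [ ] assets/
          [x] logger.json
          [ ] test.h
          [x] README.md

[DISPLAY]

..............┃──────────────┨       
..............┃              ┃       
...┏━━━━━━━━━━━━━━━━━━━━━━━━━━━━━━━┓ 
...┃ CheckboxTree                  ┃ 
...┠───────────────────────────────┨ 
...┃>[-] app/                      ┃ 
...┃   [-] data/                   ┃ 
..@┃     [x] database.c            ┃ 
...┃     [ ] static/               ┃ 
...┃       [ ] worker.txt          ┃ 
...┃       [ ] utils.rs            ┃ 
...┃   [-] build/                  ┃ 
...┃     [-] assets/               ┃ 
...┃       [x] logger.json         ┃ 
...┃       [ ] test.h              ┃ 
━━━┃       [x] README.md           ┃ 
━━━┗━━━━━━━━━━━━━━━━━━━━━━━━━━━━━━━┛ 
                                     


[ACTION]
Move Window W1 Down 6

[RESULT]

ator          ┃──────────────┨       
──────────────┨              ┃       
...┏━━━━━━━━━━━━━━━━━━━━━━━━━━━━━━━┓ 
...┃ CheckboxTree                  ┃ 
...┠───────────────────────────────┨ 
...┃>[-] app/                      ┃ 
...┃   [-] data/                   ┃ 
...┃     [x] database.c            ┃ 
...┃     [ ] static/               ┃ 
..@┃       [ ] worker.txt          ┃ 
...┃       [ ] utils.rs            ┃ 
...┃   [-] build/                  ┃ 
...┃     [-] assets/               ┃ 
...┃       [x] logger.json         ┃ 
...┃       [ ] test.h              ┃ 
...┃       [x] README.md           ┃ 
...┗━━━━━━━━━━━━━━━━━━━━━━━━━━━━━━━┛ 
━━━━━━━━━━━━━━┛                      


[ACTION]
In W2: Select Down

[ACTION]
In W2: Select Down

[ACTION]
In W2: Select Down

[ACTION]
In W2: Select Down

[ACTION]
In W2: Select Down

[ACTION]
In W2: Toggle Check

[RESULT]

ator          ┃──────────────┨       
──────────────┨              ┃       
...┏━━━━━━━━━━━━━━━━━━━━━━━━━━━━━━━┓ 
...┃ CheckboxTree                  ┃ 
...┠───────────────────────────────┨ 
...┃ [-] app/                      ┃ 
...┃   [-] data/                   ┃ 
...┃     [x] database.c            ┃ 
...┃     [-] static/               ┃ 
..@┃       [ ] worker.txt          ┃ 
...┃>      [x] utils.rs            ┃ 
...┃   [-] build/                  ┃ 
...┃     [-] assets/               ┃ 
...┃       [x] logger.json         ┃ 
...┃       [ ] test.h              ┃ 
...┃       [x] README.md           ┃ 
...┗━━━━━━━━━━━━━━━━━━━━━━━━━━━━━━━┛ 
━━━━━━━━━━━━━━┛                      
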